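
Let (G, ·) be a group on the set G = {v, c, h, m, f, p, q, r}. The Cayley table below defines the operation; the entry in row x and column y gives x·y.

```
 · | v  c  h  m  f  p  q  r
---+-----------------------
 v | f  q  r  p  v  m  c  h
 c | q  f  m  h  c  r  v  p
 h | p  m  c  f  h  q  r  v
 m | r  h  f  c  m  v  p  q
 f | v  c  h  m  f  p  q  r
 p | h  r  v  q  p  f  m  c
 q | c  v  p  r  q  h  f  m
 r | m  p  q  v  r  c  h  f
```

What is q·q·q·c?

v

q·q = f
f·q = q
q·c = v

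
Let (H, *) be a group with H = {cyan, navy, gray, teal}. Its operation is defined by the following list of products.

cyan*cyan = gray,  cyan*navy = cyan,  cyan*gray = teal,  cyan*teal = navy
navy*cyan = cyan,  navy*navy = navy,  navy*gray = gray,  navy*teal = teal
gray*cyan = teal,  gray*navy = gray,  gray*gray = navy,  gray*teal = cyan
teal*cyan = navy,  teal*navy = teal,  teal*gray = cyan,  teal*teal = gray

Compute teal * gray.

Read row teal, column gray: teal * gray = cyan.

cyan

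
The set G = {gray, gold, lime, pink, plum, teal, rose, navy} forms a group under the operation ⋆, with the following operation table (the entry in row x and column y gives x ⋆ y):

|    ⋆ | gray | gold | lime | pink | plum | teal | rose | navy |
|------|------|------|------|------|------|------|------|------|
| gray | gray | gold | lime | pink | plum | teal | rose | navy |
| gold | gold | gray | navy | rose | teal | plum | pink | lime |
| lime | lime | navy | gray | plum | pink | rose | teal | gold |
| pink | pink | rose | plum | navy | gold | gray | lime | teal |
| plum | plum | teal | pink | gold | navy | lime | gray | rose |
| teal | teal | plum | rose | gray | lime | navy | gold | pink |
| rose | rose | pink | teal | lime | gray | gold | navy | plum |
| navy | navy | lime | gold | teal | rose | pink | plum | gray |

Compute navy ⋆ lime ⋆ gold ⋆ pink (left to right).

pink

navy ⋆ lime = gold
gold ⋆ gold = gray
gray ⋆ pink = pink
(Structurally, G here is isomorphic to Z_2 x Z_4.)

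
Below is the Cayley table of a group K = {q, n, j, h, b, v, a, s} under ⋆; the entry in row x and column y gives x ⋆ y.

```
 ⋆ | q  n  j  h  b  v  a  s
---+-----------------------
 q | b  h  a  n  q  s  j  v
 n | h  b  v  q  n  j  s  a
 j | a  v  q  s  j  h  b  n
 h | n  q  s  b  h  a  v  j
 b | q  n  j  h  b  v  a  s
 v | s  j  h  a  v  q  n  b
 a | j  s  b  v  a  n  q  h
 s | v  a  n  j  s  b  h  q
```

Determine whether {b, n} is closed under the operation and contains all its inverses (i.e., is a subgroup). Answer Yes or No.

{b, n} contains the identity b.
Checking products: every product of two elements of {b, n} (read from the table) lies in {b, n}, so the set is closed.
In a finite group, a nonempty closed subset is a subgroup. So {b, n} ≤ K.
(Structurally, K here is isomorphic to Z_2 x Z_4.)

Yes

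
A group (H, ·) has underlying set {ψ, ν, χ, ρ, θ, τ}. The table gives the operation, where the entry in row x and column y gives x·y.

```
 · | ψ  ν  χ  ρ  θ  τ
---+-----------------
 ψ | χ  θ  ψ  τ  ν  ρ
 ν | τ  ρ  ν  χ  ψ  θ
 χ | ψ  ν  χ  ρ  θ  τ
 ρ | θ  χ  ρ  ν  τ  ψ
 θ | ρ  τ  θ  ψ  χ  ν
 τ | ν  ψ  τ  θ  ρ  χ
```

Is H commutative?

ν·ψ = τ but ψ·ν = θ.
Since ν and ψ do not commute, H is not abelian.

No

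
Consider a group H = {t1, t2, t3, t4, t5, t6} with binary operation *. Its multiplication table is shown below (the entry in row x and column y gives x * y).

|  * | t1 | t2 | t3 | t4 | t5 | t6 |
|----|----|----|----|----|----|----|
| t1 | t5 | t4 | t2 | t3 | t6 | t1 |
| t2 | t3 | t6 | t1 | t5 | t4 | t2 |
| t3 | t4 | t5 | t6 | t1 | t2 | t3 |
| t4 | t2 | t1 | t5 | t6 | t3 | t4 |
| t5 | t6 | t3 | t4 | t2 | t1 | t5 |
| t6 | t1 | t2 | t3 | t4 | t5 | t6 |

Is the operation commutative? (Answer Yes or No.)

No

t1 * t2 = t4 but t2 * t1 = t3.
Since t1 and t2 do not commute, H is not abelian.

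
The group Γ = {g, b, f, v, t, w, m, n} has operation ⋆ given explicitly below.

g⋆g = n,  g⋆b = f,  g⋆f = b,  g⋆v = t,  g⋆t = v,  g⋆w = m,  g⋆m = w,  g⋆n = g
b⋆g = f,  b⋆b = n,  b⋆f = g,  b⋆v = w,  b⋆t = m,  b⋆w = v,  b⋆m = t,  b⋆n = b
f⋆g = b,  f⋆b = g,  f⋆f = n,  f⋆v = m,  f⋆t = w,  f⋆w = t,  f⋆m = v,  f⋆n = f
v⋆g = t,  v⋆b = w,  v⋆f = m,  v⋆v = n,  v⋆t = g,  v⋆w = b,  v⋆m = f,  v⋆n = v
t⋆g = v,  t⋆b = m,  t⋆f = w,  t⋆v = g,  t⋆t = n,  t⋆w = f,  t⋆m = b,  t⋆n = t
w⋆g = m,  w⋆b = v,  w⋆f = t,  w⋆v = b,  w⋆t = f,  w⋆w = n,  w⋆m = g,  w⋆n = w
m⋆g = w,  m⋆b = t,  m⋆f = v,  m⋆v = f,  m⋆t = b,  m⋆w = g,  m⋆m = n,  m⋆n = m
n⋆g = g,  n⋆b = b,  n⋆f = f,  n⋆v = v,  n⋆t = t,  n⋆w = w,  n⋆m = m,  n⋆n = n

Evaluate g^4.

g^1 = g
g^2 = g ⋆ g = n
g^3 = n ⋆ g = g
g^4 = g ⋆ g = n

n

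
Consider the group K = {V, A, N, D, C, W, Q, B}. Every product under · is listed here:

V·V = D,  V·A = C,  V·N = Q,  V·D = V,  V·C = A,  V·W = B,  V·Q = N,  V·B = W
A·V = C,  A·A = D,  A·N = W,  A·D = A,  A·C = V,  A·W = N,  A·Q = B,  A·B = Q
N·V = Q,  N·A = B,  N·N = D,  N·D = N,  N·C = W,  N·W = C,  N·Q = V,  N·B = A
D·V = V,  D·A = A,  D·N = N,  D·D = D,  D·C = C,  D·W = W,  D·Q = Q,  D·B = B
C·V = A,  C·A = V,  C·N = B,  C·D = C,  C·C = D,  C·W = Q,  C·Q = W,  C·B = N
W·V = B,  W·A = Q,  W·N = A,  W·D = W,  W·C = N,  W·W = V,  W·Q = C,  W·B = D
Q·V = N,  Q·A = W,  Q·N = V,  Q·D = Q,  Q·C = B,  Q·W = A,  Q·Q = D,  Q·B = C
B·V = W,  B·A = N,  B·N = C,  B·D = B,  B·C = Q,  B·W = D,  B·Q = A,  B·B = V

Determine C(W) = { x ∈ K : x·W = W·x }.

{B, D, V, W}

Compare row W with column W entry by entry.
B·W = D = W·B, so B commutes with W.
N·W = C but W·N = A, so N does not.
Collecting the elements that commute with W: C(W) = {B, D, V, W}.
(Structurally, K here is isomorphic to the dihedral group D_4.)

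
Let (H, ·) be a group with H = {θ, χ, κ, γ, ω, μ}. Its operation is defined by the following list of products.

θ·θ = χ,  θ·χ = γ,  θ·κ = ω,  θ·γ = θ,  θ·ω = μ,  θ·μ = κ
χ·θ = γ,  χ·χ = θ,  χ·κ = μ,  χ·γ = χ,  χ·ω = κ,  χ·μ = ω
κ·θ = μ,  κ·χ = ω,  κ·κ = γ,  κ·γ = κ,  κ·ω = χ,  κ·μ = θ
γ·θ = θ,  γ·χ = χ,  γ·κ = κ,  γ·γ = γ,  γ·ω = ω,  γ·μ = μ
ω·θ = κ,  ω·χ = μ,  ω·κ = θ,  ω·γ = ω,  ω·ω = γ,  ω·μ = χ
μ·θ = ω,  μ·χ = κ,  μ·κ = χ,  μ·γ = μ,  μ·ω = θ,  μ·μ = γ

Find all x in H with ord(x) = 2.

Identity is γ. Compute the order of each non-identity element by repeated multiplication:
  θ: θ → χ → γ  (order 3)
  χ: χ → θ → γ  (order 3)
  κ: κ → γ  (order 2)
  ω: ω → γ  (order 2)
  μ: μ → γ  (order 2)
Elements of order 2: {κ, μ, ω}.
(Structurally, H here is isomorphic to the symmetric group S_3.)

{κ, μ, ω}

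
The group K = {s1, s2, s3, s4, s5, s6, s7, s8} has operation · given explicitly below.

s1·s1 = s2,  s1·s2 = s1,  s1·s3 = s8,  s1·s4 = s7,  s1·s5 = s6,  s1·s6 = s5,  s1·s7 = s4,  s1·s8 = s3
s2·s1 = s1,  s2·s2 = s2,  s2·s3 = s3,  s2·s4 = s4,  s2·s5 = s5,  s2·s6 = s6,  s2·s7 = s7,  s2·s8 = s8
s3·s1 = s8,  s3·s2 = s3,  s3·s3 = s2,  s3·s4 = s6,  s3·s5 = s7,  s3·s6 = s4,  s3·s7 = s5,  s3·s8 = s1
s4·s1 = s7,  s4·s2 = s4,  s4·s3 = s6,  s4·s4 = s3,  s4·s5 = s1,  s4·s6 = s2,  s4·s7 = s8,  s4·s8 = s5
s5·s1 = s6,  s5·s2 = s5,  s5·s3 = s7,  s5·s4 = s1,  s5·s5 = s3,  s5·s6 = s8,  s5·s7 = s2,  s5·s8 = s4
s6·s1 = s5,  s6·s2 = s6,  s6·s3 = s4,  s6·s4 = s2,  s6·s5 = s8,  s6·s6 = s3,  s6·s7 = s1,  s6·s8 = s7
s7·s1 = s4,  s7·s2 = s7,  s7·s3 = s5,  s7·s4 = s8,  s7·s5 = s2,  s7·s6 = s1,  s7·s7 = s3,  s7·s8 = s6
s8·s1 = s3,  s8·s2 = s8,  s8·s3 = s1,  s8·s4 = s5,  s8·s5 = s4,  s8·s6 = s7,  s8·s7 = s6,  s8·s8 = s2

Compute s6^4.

s2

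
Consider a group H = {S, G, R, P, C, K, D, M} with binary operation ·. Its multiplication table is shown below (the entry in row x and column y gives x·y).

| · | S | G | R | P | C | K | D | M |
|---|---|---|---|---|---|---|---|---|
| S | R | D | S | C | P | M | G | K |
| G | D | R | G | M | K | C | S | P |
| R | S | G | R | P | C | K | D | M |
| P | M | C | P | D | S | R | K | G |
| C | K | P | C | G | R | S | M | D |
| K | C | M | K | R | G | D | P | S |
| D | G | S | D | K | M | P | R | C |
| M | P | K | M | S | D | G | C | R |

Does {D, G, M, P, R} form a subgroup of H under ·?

D·P = K, which is not in {D, G, M, P, R}.
The subset is not closed under ·, so it is not a subgroup.

No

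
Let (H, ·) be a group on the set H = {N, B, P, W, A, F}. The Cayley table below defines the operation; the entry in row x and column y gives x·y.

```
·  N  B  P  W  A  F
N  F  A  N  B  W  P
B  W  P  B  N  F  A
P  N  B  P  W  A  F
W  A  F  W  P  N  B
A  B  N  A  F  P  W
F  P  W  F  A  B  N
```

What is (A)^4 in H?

A^1 = A
A^2 = A·A = P
A^3 = P·A = A
A^4 = A·A = P

P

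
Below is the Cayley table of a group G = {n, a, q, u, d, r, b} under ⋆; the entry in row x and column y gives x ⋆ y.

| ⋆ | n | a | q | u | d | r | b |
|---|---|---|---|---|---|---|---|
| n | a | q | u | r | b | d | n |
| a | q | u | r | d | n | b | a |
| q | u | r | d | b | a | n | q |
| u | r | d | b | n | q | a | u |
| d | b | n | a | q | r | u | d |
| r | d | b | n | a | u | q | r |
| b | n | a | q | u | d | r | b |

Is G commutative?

Check whether the table is symmetric across its main diagonal.
Every entry (row x, col y) equals the entry (row y, col x), so G is abelian.

Yes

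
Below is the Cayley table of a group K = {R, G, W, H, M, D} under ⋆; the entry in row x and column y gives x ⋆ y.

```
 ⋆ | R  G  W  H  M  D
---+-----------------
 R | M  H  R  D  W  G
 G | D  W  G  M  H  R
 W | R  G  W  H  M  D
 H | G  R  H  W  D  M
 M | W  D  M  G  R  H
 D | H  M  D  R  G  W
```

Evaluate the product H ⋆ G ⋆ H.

D

H ⋆ G = R
R ⋆ H = D
(Structurally, K here is isomorphic to the symmetric group S_3.)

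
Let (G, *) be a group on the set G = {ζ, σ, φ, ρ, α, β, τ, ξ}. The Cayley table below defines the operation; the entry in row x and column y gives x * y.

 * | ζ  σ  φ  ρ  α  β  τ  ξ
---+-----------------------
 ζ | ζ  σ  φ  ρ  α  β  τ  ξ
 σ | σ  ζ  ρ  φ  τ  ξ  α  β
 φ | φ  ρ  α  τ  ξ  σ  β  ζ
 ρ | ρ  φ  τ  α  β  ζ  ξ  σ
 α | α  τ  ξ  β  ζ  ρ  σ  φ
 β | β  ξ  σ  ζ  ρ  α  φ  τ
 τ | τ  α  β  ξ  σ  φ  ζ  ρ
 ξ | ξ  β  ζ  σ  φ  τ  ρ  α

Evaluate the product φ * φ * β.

ρ

φ * φ = α
α * β = ρ
(Structurally, G here is isomorphic to Z_2 x Z_4.)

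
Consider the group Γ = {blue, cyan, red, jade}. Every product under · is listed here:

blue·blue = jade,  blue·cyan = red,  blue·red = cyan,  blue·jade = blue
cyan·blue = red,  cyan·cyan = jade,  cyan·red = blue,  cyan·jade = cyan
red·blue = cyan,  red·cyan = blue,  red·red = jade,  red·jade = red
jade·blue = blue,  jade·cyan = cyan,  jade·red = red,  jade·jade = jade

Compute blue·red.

Read row blue, column red: blue·red = cyan.

cyan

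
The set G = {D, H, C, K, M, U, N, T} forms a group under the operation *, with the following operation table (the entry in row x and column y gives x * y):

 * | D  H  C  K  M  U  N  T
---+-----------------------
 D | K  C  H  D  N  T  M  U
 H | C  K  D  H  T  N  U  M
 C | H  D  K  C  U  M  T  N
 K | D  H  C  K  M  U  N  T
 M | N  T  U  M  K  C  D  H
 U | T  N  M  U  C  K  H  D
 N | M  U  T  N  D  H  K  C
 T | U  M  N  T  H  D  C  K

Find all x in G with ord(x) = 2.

{C, D, H, M, N, T, U}

Identity is K. Compute the order of each non-identity element by repeated multiplication:
  D: D → K  (order 2)
  H: H → K  (order 2)
  C: C → K  (order 2)
  M: M → K  (order 2)
  U: U → K  (order 2)
  N: N → K  (order 2)
  T: T → K  (order 2)
Elements of order 2: {C, D, H, M, N, T, U}.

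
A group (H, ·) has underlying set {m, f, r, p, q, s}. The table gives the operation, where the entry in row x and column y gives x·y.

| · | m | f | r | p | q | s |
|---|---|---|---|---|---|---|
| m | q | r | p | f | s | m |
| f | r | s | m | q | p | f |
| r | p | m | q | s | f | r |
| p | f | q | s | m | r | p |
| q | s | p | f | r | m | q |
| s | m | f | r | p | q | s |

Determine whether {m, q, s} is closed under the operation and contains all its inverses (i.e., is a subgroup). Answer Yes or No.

Yes

{m, q, s} contains the identity s.
Checking products: every product of two elements of {m, q, s} (read from the table) lies in {m, q, s}, so the set is closed.
In a finite group, a nonempty closed subset is a subgroup. So {m, q, s} ≤ H.
(Structurally, H here is isomorphic to the cyclic group Z_6.)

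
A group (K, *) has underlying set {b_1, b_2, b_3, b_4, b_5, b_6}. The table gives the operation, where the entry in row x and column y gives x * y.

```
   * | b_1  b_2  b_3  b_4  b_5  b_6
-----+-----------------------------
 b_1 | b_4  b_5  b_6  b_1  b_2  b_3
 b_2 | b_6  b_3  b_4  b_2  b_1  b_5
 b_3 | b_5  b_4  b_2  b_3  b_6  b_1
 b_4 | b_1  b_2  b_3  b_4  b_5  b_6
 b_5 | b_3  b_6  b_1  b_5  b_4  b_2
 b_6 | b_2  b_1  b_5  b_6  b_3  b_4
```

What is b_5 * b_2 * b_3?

b_5 * b_2 = b_6
b_6 * b_3 = b_5

b_5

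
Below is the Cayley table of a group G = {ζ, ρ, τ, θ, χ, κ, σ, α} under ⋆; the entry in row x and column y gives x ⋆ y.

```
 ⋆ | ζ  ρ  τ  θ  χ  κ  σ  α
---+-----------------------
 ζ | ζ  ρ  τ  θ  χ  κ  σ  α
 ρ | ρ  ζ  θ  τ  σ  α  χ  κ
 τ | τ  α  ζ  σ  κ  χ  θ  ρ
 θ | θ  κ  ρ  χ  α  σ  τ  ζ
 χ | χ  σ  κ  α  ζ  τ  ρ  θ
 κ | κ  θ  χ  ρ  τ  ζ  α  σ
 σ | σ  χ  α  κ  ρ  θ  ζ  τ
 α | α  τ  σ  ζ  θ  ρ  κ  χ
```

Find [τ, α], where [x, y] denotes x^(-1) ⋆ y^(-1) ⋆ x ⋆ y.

Identity is ζ; from the table τ^(-1) = τ and α^(-1) = θ.
τ ⋆ θ = σ
σ ⋆ τ = α
α ⋆ α = χ

χ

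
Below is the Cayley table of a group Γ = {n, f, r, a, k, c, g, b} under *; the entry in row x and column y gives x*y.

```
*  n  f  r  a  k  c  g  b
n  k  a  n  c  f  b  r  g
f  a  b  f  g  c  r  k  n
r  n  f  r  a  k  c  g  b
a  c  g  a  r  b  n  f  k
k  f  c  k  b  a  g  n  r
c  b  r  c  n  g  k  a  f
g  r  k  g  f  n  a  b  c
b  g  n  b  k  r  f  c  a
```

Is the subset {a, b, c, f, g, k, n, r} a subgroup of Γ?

Yes

{a, b, c, f, g, k, n, r} contains the identity r.
Checking products: every product of two elements of {a, b, c, f, g, k, n, r} (read from the table) lies in {a, b, c, f, g, k, n, r}, so the set is closed.
In a finite group, a nonempty closed subset is a subgroup. So {a, b, c, f, g, k, n, r} ≤ Γ.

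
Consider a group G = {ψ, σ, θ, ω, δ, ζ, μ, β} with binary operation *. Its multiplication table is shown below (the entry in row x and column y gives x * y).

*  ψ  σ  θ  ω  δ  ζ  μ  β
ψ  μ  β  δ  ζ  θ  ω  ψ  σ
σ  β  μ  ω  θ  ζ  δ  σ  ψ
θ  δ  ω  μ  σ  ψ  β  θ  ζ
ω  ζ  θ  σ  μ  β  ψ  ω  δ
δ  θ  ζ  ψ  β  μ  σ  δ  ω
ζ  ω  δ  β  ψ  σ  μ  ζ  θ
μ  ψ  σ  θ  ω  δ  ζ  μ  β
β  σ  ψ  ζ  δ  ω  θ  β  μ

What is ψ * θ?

Read row ψ, column θ: ψ * θ = δ.

δ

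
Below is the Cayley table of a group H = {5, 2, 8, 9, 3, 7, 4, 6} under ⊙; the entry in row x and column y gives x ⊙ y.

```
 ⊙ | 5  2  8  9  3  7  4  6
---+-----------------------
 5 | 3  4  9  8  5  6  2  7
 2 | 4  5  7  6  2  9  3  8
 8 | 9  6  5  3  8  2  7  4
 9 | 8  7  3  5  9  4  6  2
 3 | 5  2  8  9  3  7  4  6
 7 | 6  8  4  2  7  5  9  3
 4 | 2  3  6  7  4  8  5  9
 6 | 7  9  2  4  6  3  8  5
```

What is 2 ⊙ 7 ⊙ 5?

8

2 ⊙ 7 = 9
9 ⊙ 5 = 8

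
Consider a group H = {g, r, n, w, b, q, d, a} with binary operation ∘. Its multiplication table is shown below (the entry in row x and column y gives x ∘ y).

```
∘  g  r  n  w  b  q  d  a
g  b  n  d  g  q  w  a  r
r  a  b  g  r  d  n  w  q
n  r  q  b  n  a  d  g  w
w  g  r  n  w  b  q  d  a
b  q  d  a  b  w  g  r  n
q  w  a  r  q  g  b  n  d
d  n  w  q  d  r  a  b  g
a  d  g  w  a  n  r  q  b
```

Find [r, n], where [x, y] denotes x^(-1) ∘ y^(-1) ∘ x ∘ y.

Identity is w; from the table r^(-1) = d and n^(-1) = a.
d ∘ a = g
g ∘ r = n
n ∘ n = b

b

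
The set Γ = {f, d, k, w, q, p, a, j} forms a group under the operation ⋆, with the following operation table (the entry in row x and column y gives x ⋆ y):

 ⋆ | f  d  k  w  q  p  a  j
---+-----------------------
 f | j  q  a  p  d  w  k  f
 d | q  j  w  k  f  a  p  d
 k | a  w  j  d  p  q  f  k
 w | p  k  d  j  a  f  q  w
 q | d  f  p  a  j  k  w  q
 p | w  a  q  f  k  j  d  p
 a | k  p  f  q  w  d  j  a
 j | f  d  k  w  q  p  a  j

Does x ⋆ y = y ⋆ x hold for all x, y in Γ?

Check whether the table is symmetric across its main diagonal.
Every entry (row x, col y) equals the entry (row y, col x), so Γ is abelian.

Yes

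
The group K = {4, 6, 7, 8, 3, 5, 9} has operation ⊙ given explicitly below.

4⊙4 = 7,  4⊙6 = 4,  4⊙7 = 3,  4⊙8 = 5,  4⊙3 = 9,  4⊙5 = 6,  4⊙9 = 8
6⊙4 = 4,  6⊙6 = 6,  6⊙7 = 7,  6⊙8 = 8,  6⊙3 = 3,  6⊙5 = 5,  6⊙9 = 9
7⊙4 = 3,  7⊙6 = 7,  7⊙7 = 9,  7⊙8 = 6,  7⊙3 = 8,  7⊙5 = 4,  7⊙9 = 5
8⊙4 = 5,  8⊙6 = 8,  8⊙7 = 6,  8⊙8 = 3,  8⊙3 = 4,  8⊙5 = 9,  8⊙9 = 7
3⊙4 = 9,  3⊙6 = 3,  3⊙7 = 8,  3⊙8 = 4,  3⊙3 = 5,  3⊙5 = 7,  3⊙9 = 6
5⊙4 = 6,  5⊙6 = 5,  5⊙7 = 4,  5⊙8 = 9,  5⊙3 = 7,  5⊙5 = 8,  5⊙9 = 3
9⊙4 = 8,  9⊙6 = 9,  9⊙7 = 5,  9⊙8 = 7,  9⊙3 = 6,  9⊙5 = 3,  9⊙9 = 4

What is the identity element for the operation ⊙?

The identity e satisfies e ⊙ x = x for all x, so its row in the table reproduces the column headers.
Row 6 reads: 4, 6, 7, 8, 3, 5, 9 — exactly the header order. So 6 is the identity.

6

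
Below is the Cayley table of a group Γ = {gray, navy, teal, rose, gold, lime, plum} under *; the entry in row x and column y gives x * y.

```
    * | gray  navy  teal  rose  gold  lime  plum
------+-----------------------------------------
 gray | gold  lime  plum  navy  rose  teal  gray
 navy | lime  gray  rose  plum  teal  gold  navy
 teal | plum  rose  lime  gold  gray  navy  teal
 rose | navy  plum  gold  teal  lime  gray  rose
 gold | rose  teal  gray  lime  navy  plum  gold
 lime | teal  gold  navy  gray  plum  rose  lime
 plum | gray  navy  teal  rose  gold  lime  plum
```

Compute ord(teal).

7

The identity element is plum (its row matches the header).
teal^1 = teal
teal^2 = teal * teal = lime
teal^3 = lime * teal = navy
teal^4 = navy * teal = rose
teal^5 = rose * teal = gold
teal^6 = gold * teal = gray
teal^7 = gray * teal = plum
The first power of teal equal to the identity is teal^7, so ord(teal) = 7.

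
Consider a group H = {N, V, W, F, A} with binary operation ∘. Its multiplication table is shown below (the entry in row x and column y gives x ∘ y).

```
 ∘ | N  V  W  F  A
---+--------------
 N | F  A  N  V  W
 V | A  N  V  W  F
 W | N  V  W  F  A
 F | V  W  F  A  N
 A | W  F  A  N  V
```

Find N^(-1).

A

First locate the identity: row W matches the header, so W is the identity.
Scan row N for W: N ∘ A = W. Hence N^(-1) = A.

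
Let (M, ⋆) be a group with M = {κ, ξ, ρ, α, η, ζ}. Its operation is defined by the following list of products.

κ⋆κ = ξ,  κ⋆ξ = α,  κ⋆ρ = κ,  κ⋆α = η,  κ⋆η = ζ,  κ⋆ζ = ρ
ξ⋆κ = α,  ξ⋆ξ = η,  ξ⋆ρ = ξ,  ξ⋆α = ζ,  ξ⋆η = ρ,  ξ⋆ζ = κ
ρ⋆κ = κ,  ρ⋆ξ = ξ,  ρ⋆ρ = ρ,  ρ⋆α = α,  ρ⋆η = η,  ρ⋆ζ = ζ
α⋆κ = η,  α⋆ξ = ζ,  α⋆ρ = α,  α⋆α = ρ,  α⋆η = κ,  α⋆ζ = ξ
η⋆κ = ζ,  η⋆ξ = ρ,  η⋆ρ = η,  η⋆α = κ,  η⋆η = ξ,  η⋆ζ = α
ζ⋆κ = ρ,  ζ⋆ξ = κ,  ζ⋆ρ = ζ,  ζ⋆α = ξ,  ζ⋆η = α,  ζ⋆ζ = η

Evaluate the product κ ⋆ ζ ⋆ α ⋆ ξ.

ζ

κ ⋆ ζ = ρ
ρ ⋆ α = α
α ⋆ ξ = ζ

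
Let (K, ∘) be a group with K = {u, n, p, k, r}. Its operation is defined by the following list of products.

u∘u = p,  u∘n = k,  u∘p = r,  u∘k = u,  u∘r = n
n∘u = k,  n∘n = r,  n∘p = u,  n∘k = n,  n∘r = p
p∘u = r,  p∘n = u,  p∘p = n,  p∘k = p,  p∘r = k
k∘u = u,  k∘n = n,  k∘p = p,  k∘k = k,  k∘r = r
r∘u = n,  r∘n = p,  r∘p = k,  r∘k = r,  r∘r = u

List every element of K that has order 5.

{n, p, r, u}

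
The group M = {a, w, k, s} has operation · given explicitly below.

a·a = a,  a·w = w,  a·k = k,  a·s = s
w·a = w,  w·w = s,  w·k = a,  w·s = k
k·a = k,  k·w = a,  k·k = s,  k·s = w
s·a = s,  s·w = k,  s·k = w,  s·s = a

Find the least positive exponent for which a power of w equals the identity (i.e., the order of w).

The identity element is a (its row matches the header).
w^1 = w
w^2 = w·w = s
w^3 = s·w = k
w^4 = k·w = a
The first power of w equal to the identity is w^4, so ord(w) = 4.
(Structurally, M here is isomorphic to the cyclic group Z_4.)

4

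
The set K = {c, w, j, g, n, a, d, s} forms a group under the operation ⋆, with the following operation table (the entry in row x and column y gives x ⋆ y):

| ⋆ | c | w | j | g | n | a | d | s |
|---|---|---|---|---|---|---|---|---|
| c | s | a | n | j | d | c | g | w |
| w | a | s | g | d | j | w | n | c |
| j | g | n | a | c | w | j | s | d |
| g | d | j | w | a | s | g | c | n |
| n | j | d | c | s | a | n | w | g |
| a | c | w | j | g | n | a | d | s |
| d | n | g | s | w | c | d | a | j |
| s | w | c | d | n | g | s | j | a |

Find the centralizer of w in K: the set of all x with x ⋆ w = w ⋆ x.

Compare row w with column w entry by entry.
s ⋆ w = c = w ⋆ s, so s commutes with w.
d ⋆ w = g but w ⋆ d = n, so d does not.
Collecting the elements that commute with w: C(w) = {a, c, s, w}.

{a, c, s, w}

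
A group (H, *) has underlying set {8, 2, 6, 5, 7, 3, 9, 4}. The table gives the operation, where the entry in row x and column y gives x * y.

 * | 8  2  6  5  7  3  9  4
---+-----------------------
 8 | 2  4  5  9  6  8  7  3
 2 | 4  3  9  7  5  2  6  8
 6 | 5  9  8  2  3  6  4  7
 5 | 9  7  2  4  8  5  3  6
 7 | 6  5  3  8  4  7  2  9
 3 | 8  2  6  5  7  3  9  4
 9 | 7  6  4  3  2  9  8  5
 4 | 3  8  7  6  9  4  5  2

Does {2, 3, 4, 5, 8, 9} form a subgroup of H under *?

No

4 * 5 = 6, which is not in {2, 3, 4, 5, 8, 9}.
The subset is not closed under *, so it is not a subgroup.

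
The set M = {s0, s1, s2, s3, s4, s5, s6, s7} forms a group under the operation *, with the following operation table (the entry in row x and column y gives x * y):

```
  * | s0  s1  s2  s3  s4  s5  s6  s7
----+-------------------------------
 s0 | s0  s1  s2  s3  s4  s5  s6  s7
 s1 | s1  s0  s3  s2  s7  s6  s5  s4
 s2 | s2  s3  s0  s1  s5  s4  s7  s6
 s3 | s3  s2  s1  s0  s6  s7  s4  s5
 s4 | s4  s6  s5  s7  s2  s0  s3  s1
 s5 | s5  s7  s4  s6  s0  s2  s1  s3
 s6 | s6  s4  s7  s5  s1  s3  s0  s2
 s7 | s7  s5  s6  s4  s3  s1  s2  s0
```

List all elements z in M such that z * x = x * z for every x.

{s0, s2}

An element z is central iff its row equals its column in the table.
For s6: s6 * s5 = s3 ≠ s1 = s5 * s6, so s6 ∉ Z.
Checking each element this way leaves Z(M) = {s0, s2}.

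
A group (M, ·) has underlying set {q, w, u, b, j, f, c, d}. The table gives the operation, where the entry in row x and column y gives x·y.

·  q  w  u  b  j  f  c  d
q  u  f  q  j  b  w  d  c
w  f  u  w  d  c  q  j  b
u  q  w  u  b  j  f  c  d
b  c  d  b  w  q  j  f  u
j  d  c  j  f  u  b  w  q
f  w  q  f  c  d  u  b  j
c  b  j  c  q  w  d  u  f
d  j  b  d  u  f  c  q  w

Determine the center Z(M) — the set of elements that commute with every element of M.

An element z is central iff its row equals its column in the table.
For c: c·b = q ≠ f = b·c, so c ∉ Z.
Checking each element this way leaves Z(M) = {u, w}.

{u, w}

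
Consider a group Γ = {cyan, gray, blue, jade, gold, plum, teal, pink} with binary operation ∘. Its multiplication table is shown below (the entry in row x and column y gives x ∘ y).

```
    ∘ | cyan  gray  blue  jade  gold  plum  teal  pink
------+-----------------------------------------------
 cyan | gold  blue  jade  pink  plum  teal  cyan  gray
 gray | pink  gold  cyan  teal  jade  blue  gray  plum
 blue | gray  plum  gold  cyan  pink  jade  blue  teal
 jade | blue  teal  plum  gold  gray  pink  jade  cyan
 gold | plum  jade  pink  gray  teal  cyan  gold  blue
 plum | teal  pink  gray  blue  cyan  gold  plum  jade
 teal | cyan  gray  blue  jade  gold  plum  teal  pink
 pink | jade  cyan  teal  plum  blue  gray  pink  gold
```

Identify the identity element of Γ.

The identity e satisfies e ∘ x = x for all x, so its row in the table reproduces the column headers.
Row teal reads: cyan, gray, blue, jade, gold, plum, teal, pink — exactly the header order. So teal is the identity.

teal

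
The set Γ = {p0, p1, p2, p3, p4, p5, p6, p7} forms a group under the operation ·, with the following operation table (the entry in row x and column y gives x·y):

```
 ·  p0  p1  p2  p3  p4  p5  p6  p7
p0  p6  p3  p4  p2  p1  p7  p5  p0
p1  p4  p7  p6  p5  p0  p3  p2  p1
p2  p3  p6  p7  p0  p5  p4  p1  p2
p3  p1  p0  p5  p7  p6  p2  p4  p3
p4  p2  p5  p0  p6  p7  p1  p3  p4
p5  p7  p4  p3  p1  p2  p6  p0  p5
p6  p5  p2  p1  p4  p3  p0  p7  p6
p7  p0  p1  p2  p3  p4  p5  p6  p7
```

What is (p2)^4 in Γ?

p2^1 = p2
p2^2 = p2·p2 = p7
p2^3 = p7·p2 = p2
p2^4 = p2·p2 = p7

p7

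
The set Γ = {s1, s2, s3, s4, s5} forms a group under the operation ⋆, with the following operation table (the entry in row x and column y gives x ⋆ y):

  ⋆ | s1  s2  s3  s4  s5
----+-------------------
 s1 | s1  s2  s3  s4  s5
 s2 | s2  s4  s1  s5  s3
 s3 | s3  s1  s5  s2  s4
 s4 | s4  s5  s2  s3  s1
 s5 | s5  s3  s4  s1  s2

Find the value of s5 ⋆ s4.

Read row s5, column s4: s5 ⋆ s4 = s1.
(Structurally, Γ here is isomorphic to the cyclic group Z_5.)

s1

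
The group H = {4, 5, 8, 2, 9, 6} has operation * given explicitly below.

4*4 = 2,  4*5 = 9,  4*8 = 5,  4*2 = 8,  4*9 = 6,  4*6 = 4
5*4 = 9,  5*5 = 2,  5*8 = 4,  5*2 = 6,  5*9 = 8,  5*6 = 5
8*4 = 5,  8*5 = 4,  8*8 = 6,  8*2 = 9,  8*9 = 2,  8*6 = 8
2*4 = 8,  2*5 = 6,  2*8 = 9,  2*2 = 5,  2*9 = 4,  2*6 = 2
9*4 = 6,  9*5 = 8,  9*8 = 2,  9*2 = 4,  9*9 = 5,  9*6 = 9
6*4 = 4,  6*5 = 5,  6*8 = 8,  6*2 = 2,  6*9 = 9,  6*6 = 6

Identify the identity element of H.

The identity e satisfies e * x = x for all x, so its row in the table reproduces the column headers.
Row 6 reads: 4, 5, 8, 2, 9, 6 — exactly the header order. So 6 is the identity.

6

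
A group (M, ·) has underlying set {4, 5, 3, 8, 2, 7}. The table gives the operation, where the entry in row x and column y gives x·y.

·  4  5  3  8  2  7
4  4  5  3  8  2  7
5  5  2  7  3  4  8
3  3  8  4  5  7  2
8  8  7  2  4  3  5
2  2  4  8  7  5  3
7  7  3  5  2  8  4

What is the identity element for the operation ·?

The identity e satisfies e·x = x for all x, so its row in the table reproduces the column headers.
Row 4 reads: 4, 5, 3, 8, 2, 7 — exactly the header order. So 4 is the identity.
(Structurally, M here is isomorphic to the symmetric group S_3.)

4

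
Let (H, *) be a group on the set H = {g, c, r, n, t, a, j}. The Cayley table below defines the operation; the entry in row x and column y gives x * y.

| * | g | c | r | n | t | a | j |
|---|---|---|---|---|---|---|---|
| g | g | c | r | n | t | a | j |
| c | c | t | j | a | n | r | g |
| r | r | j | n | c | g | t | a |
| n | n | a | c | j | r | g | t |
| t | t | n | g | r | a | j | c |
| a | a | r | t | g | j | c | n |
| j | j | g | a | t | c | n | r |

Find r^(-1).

t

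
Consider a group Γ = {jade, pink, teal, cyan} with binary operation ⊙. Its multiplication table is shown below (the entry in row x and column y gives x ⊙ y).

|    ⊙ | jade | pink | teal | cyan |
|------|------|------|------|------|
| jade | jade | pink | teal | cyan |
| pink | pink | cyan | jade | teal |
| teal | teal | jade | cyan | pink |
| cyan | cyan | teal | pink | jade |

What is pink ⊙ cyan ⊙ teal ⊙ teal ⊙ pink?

pink ⊙ cyan = teal
teal ⊙ teal = cyan
cyan ⊙ teal = pink
pink ⊙ pink = cyan

cyan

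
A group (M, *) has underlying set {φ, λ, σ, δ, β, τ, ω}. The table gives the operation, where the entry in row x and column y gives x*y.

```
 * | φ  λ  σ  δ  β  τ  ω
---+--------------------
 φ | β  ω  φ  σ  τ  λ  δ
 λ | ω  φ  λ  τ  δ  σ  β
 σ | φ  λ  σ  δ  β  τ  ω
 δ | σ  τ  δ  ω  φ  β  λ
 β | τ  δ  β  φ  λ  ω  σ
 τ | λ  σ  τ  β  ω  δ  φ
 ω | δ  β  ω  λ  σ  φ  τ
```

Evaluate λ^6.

τ

λ^1 = λ
λ^2 = λ*λ = φ
λ^3 = φ*λ = ω
λ^4 = ω*λ = β
λ^5 = β*λ = δ
λ^6 = δ*λ = τ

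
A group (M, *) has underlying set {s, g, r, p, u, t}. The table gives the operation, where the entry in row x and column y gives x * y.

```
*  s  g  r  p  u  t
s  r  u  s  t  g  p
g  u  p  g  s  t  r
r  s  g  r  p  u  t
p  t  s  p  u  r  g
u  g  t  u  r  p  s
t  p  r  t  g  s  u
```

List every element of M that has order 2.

{s}

Identity is r. Compute the order of each non-identity element by repeated multiplication:
  s: s → r  (order 2)
  g: g → p → s → u → t → r  (order 6)
  p: p → u → r  (order 3)
  u: u → p → r  (order 3)
  t: t → u → s → p → g → r  (order 6)
Elements of order 2: {s}.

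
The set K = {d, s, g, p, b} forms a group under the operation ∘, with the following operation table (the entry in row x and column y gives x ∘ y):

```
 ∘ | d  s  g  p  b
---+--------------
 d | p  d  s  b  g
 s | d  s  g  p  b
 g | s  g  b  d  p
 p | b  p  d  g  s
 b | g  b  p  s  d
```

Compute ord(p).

5

The identity element is s (its row matches the header).
p^1 = p
p^2 = p ∘ p = g
p^3 = g ∘ p = d
p^4 = d ∘ p = b
p^5 = b ∘ p = s
The first power of p equal to the identity is p^5, so ord(p) = 5.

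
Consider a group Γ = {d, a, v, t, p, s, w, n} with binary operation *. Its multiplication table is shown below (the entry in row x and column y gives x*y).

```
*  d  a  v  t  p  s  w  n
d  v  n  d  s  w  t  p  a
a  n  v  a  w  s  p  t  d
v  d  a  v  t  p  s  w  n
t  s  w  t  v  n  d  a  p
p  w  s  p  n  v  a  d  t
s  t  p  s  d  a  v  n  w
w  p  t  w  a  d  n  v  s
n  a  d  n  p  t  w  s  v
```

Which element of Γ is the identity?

v

The identity e satisfies e*x = x for all x, so its row in the table reproduces the column headers.
Row v reads: d, a, v, t, p, s, w, n — exactly the header order. So v is the identity.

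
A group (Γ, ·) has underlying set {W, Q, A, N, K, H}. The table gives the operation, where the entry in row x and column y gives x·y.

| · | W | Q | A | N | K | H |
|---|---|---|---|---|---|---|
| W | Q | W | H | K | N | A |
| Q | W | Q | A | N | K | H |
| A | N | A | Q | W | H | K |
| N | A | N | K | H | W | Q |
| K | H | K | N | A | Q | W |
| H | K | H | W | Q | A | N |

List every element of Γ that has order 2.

Identity is Q. Compute the order of each non-identity element by repeated multiplication:
  W: W → Q  (order 2)
  A: A → Q  (order 2)
  N: N → H → Q  (order 3)
  K: K → Q  (order 2)
  H: H → N → Q  (order 3)
Elements of order 2: {A, K, W}.
(Structurally, Γ here is isomorphic to the symmetric group S_3.)

{A, K, W}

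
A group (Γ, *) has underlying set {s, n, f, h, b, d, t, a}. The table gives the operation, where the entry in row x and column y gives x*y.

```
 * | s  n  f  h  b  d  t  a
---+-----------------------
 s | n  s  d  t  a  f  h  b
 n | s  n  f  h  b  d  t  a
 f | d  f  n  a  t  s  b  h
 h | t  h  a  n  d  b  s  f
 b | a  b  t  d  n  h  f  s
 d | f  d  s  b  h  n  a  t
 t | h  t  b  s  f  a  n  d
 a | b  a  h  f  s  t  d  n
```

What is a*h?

f

Read row a, column h: a*h = f.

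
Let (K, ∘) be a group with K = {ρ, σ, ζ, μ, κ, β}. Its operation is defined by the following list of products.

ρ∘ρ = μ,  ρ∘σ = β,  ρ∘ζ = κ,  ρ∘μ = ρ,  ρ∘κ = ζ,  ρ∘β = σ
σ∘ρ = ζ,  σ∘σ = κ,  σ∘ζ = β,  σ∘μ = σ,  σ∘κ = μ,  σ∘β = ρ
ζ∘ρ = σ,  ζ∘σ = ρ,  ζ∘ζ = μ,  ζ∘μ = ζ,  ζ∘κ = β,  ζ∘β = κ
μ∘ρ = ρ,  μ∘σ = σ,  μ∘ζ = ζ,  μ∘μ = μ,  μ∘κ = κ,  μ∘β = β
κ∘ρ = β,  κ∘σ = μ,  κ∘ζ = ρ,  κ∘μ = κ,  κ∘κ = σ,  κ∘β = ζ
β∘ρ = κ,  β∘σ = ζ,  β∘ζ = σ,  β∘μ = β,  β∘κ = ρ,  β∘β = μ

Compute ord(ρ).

2

The identity element is μ (its row matches the header).
ρ^1 = ρ
ρ^2 = ρ ∘ ρ = μ
The first power of ρ equal to the identity is ρ^2, so ord(ρ) = 2.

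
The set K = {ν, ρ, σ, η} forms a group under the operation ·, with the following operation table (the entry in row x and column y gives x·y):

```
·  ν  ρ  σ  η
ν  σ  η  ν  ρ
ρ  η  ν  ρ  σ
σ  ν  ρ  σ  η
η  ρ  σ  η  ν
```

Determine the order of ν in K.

2

The identity element is σ (its row matches the header).
ν^1 = ν
ν^2 = ν·ν = σ
The first power of ν equal to the identity is ν^2, so ord(ν) = 2.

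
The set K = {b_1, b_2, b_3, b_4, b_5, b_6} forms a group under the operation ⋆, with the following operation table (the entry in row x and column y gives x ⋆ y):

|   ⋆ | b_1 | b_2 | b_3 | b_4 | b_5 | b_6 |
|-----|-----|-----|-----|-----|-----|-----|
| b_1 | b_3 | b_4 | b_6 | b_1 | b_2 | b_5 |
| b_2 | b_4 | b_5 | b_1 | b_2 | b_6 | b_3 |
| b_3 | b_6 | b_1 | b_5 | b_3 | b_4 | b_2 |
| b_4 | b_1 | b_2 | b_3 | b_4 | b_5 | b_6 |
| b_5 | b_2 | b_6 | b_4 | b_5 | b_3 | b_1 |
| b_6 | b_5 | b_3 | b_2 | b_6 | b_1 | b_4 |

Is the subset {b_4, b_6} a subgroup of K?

{b_4, b_6} contains the identity b_4.
Checking products: every product of two elements of {b_4, b_6} (read from the table) lies in {b_4, b_6}, so the set is closed.
In a finite group, a nonempty closed subset is a subgroup. So {b_4, b_6} ≤ K.
(Structurally, K here is isomorphic to the cyclic group Z_6.)

Yes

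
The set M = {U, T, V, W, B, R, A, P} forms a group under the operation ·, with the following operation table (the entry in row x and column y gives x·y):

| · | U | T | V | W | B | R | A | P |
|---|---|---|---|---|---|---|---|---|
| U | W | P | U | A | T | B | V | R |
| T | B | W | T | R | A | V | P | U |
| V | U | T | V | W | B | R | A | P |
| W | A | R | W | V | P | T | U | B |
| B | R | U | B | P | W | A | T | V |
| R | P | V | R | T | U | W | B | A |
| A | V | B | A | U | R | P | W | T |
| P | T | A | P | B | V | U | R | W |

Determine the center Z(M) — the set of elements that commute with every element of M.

An element z is central iff its row equals its column in the table.
For U: U·R = B ≠ P = R·U, so U ∉ Z.
Checking each element this way leaves Z(M) = {V, W}.

{V, W}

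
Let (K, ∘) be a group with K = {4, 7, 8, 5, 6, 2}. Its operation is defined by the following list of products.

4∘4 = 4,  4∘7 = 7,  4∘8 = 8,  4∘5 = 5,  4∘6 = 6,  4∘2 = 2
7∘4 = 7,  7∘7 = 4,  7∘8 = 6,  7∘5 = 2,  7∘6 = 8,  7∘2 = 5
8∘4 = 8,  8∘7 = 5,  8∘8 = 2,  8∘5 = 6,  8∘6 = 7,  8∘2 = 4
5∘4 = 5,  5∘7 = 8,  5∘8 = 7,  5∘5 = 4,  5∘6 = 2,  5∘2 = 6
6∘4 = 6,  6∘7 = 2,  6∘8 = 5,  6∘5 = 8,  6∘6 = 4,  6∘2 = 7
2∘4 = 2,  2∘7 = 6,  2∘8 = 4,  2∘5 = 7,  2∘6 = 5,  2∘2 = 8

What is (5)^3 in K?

5

5^1 = 5
5^2 = 5 ∘ 5 = 4
5^3 = 4 ∘ 5 = 5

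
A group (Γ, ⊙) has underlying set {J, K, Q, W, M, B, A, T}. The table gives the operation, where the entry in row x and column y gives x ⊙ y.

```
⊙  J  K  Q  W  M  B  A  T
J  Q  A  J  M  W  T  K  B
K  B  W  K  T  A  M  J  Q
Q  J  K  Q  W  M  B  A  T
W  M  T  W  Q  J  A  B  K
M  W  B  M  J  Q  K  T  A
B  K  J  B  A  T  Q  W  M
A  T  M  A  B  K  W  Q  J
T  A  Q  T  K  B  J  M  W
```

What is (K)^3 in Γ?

K^1 = K
K^2 = K ⊙ K = W
K^3 = W ⊙ K = T

T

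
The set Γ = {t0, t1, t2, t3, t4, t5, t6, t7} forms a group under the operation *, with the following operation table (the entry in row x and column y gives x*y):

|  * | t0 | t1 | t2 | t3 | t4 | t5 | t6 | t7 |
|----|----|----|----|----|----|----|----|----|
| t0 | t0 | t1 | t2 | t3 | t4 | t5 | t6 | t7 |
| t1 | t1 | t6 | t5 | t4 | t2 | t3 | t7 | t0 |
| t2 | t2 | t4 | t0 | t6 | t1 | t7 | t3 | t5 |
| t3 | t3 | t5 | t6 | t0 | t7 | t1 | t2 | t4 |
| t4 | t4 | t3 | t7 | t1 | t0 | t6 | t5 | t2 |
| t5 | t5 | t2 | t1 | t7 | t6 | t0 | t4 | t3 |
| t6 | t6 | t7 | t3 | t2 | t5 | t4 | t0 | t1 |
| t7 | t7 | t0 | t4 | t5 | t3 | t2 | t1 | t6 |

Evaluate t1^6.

t1^1 = t1
t1^2 = t1*t1 = t6
t1^3 = t6*t1 = t7
t1^4 = t7*t1 = t0
t1^5 = t0*t1 = t1
t1^6 = t1*t1 = t6

t6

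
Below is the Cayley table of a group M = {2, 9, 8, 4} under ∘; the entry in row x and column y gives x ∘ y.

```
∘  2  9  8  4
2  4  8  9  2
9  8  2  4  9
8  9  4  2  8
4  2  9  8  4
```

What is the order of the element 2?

The identity element is 4 (its row matches the header).
2^1 = 2
2^2 = 2 ∘ 2 = 4
The first power of 2 equal to the identity is 2^2, so ord(2) = 2.
(Structurally, M here is isomorphic to the cyclic group Z_4.)

2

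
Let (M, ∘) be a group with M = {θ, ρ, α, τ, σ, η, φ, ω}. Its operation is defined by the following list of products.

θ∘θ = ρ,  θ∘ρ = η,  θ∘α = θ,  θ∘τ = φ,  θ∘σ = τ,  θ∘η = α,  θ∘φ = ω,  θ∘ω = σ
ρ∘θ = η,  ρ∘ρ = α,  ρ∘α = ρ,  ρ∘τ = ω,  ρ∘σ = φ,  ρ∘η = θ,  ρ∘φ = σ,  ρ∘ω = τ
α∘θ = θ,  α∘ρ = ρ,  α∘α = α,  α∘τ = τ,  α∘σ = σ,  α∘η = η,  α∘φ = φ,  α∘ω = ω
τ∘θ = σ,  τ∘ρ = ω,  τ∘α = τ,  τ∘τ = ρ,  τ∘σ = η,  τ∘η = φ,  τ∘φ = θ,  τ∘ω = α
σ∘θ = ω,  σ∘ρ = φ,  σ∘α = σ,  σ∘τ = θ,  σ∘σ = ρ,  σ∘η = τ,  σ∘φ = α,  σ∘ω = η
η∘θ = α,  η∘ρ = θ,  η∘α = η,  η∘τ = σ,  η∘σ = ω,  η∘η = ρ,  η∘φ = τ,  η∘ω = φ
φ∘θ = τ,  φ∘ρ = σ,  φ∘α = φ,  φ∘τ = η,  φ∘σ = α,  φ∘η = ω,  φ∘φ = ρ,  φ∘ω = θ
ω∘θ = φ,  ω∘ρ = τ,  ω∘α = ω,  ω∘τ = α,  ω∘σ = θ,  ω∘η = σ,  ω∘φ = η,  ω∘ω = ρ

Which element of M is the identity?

The identity e satisfies e ∘ x = x for all x, so its row in the table reproduces the column headers.
Row α reads: θ, ρ, α, τ, σ, η, φ, ω — exactly the header order. So α is the identity.

α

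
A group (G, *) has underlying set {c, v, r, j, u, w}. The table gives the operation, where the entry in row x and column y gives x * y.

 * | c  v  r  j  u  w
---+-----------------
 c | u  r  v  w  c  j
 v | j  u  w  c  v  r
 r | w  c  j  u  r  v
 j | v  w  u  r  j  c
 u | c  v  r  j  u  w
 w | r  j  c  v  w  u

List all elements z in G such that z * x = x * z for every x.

An element z is central iff its row equals its column in the table.
For v: v * j = c ≠ w = j * v, so v ∉ Z.
Checking each element this way leaves Z(G) = {u}.

{u}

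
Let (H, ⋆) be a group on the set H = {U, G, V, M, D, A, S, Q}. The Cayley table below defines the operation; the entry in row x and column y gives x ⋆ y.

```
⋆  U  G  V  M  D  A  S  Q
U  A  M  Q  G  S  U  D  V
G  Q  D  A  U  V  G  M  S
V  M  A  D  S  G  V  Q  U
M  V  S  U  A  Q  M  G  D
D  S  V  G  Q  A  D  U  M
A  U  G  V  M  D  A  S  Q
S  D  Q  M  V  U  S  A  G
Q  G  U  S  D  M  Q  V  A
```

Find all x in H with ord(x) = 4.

Identity is A. Compute the order of each non-identity element by repeated multiplication:
  U: U → A  (order 2)
  G: G → D → V → A  (order 4)
  V: V → D → G → A  (order 4)
  M: M → A  (order 2)
  D: D → A  (order 2)
  S: S → A  (order 2)
  Q: Q → A  (order 2)
Elements of order 4: {G, V}.

{G, V}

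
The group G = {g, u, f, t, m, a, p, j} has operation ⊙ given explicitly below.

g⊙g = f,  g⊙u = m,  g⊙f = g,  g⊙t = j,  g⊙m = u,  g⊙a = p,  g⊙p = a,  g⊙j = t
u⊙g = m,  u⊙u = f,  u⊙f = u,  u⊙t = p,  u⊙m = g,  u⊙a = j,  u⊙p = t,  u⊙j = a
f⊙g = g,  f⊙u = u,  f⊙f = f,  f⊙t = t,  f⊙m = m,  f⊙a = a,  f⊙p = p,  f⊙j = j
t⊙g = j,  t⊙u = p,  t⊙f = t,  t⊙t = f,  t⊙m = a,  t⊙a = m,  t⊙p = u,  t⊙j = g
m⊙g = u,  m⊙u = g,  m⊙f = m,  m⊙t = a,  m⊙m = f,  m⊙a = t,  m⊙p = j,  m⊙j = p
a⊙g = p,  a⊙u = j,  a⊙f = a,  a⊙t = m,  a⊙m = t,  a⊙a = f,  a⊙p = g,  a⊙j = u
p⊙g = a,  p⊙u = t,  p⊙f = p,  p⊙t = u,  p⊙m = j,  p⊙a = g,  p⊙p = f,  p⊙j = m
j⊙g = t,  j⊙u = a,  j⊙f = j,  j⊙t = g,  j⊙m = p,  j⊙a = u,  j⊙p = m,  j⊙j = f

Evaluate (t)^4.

f

t^1 = t
t^2 = t ⊙ t = f
t^3 = f ⊙ t = t
t^4 = t ⊙ t = f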